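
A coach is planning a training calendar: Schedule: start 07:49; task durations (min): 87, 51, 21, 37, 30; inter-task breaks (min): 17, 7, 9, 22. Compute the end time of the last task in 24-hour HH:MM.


Start: 07:49 = 469 min from midnight
  after task 1 (87 min): 09:16
  after break (17 min): 09:33
  after task 2 (51 min): 10:24
  after break (7 min): 10:31
  after task 3 (21 min): 10:52
  after break (9 min): 11:01
  after task 4 (37 min): 11:38
  after break (22 min): 12:00
  after task 5 (30 min): 12:30
Total elapsed: 281 minutes
End time: 12:30

12:30


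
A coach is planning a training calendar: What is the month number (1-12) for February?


Calendar month order:
1. January
2. February <--
3. March
February is month number 2

2


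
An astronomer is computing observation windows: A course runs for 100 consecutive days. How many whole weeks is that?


Total days: 100
Days per week: 7
Division: 100 / 7 = 14 remainder 2
Complete weeks: 14
Remaining days: 2

14


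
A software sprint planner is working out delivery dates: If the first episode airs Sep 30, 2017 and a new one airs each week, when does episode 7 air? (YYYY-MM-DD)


First occurrence: 2017-09-30 (occurrence 1)
Each occurrence is 7 days after the previous.
Occurrence 7 is 6 weeks after the first.
6 weeks = 42 days
2017-09-30 + 42 days = 2017-11-11

2017-11-11


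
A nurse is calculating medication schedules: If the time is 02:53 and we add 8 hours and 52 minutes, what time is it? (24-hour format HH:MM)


Start time: 02:53
Adding: 8 hours 52 minutes
Minutes: 53 + 52 = 105
Minute overflow: 105 >= 60, so carry 1 hour, minutes = 45
Hours: 2 + 8 + 1 = 11
Result: 11:45

11:45


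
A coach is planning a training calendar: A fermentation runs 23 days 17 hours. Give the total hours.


Days: 23
Extra hours: 17
Hours per day: 24
Days to hours: 23 x 24 = 552
Total: 552 + 17 = 569

569


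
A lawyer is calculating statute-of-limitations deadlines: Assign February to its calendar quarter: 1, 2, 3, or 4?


Month: February (month 2)
Q1: January-March (months 1-3)
Q2: April-June (months 4-6)
Q3: July-September (months 7-9)
Q4: October-December (months 10-12)
Month 2 falls in Q1

1


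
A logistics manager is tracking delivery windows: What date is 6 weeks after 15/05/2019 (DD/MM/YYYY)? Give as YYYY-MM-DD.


Start: 2019-05-15
Weeks to add: 6
Convert to days: 6 x 7 = 42 days
Add 42 days to 2019-05-15
Result: 2019-06-26

2019-06-26


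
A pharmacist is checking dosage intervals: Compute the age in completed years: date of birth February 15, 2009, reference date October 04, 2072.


Birth: 2009-02-15
Reference: 2072-10-04
Year difference: 2072 - 2009 = 63
Has birthday (02-15) occurred by 10-04? Yes
Age in full years: 63

63


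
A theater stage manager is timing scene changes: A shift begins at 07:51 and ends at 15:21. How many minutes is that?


Start time: 07:51 = 471 minutes from midnight
End time: 15:21 = 921 minutes from midnight
Difference: 921 - 471 = 450 minutes
That is 7 hours and 30 minutes

450


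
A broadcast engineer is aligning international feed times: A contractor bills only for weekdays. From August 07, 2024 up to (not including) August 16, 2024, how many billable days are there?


Start: 2024-08-07 (Wednesday)
End (exclusive): 2024-08-16 (Friday)
Total calendar days: 9
Full weeks: 9 // 7 = 1 -> 5 weekdays
Remaining 2 days starting on Wednesday:
  Wed(w), Thu(w) -> 2 weekdays
Total business days: 5 + 2 = 7

7


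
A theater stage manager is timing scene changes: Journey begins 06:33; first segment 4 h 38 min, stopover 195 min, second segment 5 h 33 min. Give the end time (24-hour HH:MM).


Depart: 06:33
Leg 1: +278 min -> 11:11
Layover: +195 min -> 14:26
Leg 2: +333 min -> 19:59
Total travel: 806 minutes = 13h 26m
Arrival: 19:59

19:59


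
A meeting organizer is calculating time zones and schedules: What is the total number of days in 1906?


Year: 1906
Check leap year rules:
Divisible by 4? No
1906 is not a leap year
Days: 365

365


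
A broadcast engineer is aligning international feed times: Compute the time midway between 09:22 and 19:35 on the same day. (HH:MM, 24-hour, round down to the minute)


Start time: 09:22 = 562 minutes from midnight
End time: 19:35 = 1175 minutes from midnight
Sum: 562 + 1175 = 1737
Midpoint: 1737 / 2 = 868 minutes
Convert: 868 / 60 = 14 hours, 28 minutes
Result: 14:28

14:28


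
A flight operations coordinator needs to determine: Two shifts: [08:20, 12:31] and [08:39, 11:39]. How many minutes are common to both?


Interval A: [500, 751] minutes from midnight
Interval B: [519, 699] minutes from midnight
Overlap start = max(500, 519) = 519
Overlap end = min(751, 699) = 699
Overlap = 699 - 519 = 180 minutes

180


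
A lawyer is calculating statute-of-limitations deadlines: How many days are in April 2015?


Month: April
Year: 2015
April is a 30-day month
Total: 30 days

30


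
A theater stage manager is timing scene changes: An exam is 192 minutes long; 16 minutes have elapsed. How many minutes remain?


Total budget: 192 minutes
Time used: 16 minutes
Remaining: 192 - 16 = 176 minutes
Percent used: 8.3%
Percent remaining: 91.7%

176


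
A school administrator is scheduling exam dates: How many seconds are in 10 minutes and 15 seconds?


Minutes: 10
Seconds: 15
Convert minutes to seconds: 10 x 60 = 600
Add remaining seconds: 600 + 15 = 615

615


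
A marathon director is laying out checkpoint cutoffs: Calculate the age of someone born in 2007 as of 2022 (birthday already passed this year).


Birth year: 2007
Current year: 2022
Age = current year - birth year
Age = 2022 - 2007 = 15

15


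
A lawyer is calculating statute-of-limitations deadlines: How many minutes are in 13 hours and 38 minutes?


Hours: 13
Extra minutes: 38
Minutes per hour: 60
Hours to minutes: 13 x 60 = 780
Total: 780 + 38 = 818

818


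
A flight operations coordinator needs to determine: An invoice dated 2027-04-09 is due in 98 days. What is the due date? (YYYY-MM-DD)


Start: 2027-04-09
Adding 98 days
Days remaining in April: 21
After April: 77 days still to add
May 2027: 31 days, 46 remaining
June 2027: 30 days, 16 remaining
July 2027 has 31 days, need 16
Result: 2027-07-16

2027-07-16


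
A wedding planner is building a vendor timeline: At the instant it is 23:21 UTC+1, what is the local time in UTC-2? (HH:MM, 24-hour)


Local time: 23:21 at UTC+1 (offset 1h)
Target zone: UTC-2 (offset -2h)
Difference: -2 - (1) = -3 hours
Calculation: 23 + (-3) = 20
Result: 20:21

20:21


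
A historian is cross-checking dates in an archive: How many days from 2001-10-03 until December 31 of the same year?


Start: October 03, 2001
End: December 31, 2001
Days left in October: 28
November: 30
December: 31
Sum of remaining months: 61
Total: 28 + 61 = 89

89


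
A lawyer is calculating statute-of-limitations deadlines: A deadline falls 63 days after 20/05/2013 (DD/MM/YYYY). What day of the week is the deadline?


Start: 2013-05-20 (Monday)
Step 1 - find target date: add 63 days
  2013-05-20 + 63 days = 2013-07-22
Step 2 - day of week:
  63 mod 7 = 0
  Monday + 0 days -> Monday
Result: Monday (2013-07-22)

Monday


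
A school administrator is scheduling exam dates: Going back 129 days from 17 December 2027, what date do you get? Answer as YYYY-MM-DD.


Start: 2027-12-17
Subtracting 129 days
Days already passed in December: 17
After going back through December: 112 more days to subtract
November 2027: 30 days, 82 remaining
October 2027: 31 days, 51 remaining
September 2027: 30 days, 21 remaining
August 2027 has 31 days, need 21
Result: 2027-08-10

2027-08-10


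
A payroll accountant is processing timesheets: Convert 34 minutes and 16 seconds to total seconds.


Minutes: 34
Extra seconds: 16
Seconds per minute: 60
Minutes to seconds: 34 x 60 = 2040
Total: 2040 + 16 = 2056

2056


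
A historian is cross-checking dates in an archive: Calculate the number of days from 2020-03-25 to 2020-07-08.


Start date: 2020-03-25
End date: 2020-07-08
Mar 2020: +7 days
Apr 2020: +30 days
May 2020: +31 days
Jun 2020: +30 days
Jul 2020: +7 days
Total: 105 days

105


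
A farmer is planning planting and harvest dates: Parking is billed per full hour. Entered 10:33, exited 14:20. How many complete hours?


Start: 10:33
End: 14:20
Hour difference: 14 - 10 = 4 hours
Minute difference: 20 - 33 = -13 minutes
Total minutes: 227
Complete hours: 227 / 60 = 3 (remainder 47)

3


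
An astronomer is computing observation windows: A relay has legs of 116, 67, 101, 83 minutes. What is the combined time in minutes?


Durations: 116, 67, 101, 83
Running sum: 116
+ 67 = 183
+ 101 = 284
+ 83 = 367
Total duration: 367 minutes
That is 6 hours and 7 minutes

367


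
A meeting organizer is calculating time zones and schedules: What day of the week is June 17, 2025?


Date: 2025-06-17
January 1, 2025 is a Wednesday
Day of year: 168
Offset from Jan 1: 167 days
167 mod 7 = 6
Result: Tuesday

Tuesday


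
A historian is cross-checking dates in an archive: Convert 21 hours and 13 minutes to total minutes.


Hours: 21
Minutes: 13
Convert hours to minutes: 21 x 60 = 1260
Add remaining minutes: 1260 + 13 = 1273

1273


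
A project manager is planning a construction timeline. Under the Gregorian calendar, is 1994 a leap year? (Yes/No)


Year: 1994
Divisible by 4? 1994 / 4 = 498.5 -> No
Not divisible by 4, so NOT a leap year

No


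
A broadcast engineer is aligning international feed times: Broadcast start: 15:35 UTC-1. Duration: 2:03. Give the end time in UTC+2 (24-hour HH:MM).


Start: 15:35 in UTC-1
Step 1 - add duration:
  minutes: 35 + 3 = 38
  hours: 15 + 2 + 0 = 17
  end in UTC-1: 17:38
Step 2 - convert UTC-1 -> UTC+2:
  offset difference: 2 - (-1) = 3 hours
  17 + (3) = 20 -> mod 24 = 20
Result: 20:38 in UTC+2

20:38


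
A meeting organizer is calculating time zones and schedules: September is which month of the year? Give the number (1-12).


Calendar month order:
8. August
9. September <--
10. October
September is month number 9

9


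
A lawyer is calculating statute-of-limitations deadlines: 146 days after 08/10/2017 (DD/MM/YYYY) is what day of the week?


Start: 2017-10-08 (Sunday)
Step 1 - find target date: add 146 days
  2017-10-08 + 146 days = 2018-03-03
Step 2 - day of week:
  146 mod 7 = 6
  Sunday + 6 days -> Saturday
Result: Saturday (2018-03-03)

Saturday


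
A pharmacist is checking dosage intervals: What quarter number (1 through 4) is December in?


Month: December (month 12)
Q1: January-March (months 1-3)
Q2: April-June (months 4-6)
Q3: July-September (months 7-9)
Q4: October-December (months 10-12)
Month 12 falls in Q4

4


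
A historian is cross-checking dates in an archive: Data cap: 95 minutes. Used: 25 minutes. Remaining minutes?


Total budget: 95 minutes
Time used: 25 minutes
Remaining: 95 - 25 = 70 minutes
Percent used: 26.3%
Percent remaining: 73.7%

70


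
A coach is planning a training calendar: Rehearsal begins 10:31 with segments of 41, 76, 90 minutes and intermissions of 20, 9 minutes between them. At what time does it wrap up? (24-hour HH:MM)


Start: 10:31 = 631 min from midnight
  after task 1 (41 min): 11:12
  after break (20 min): 11:32
  after task 2 (76 min): 12:48
  after break (9 min): 12:57
  after task 3 (90 min): 14:27
Total elapsed: 236 minutes
End time: 14:27

14:27


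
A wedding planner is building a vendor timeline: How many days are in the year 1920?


Year: 1920
Check leap year rules:
Divisible by 4? Yes
Divisible by 100? No
1920 is a leap year
Days: 366

366


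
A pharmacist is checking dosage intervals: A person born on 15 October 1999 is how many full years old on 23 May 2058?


Birth: 1999-10-15
Reference: 2058-05-23
Year difference: 2058 - 1999 = 59
Has birthday (10-15) occurred by 05-23? No
Birthday not yet reached this year -> subtract 1
Age in full years: 58

58


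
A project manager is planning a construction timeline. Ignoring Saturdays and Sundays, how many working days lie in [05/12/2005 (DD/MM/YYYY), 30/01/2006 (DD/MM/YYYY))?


Start: 2005-12-05 (Monday)
End (exclusive): 2006-01-30 (Monday)
Total calendar days: 56
Full weeks: 56 // 7 = 8 -> 40 weekdays
Remaining 0 days starting on Monday:
Total business days: 40 + 0 = 40

40


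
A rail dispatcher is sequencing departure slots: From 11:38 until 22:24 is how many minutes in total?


Start time: 11:38 = 698 minutes from midnight
End time: 22:24 = 1344 minutes from midnight
Difference: 1344 - 698 = 646 minutes
That is 10 hours and 46 minutes

646


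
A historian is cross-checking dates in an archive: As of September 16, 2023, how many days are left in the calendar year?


Start: September 16, 2023
End: December 31, 2023
Days left in September: 14
October: 31
November: 30
December: 31
Sum of remaining months: 92
Total: 14 + 92 = 106

106


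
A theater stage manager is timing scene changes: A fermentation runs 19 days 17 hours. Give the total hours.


Days: 19
Extra hours: 17
Hours per day: 24
Days to hours: 19 x 24 = 456
Total: 456 + 17 = 473

473


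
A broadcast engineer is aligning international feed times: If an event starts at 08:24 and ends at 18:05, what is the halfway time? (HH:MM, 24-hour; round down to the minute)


Start time: 08:24 = 504 minutes from midnight
End time: 18:05 = 1085 minutes from midnight
Sum: 504 + 1085 = 1589
Midpoint: 1589 / 2 = 794 minutes
Convert: 794 / 60 = 13 hours, 14 minutes
Result: 13:14

13:14


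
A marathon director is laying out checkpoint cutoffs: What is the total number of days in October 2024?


Month: October
Year: 2024
October is a 31-day month
Total: 31 days

31


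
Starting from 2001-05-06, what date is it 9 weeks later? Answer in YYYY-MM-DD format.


Start: 2001-05-06
Weeks to add: 9
Convert to days: 9 x 7 = 63 days
Add 63 days to 2001-05-06
Result: 2001-07-08

2001-07-08


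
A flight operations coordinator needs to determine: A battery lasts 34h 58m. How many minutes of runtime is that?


Hours: 34
Extra minutes: 58
Minutes per hour: 60
Hours to minutes: 34 x 60 = 2040
Total: 2040 + 58 = 2098

2098


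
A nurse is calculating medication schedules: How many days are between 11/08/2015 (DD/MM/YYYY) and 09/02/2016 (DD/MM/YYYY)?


Start date: 2015-08-11
End date: 2016-02-09
Aug 2015: +21 days
Sep 2015: +30 days
Oct 2015: +31 days
... (4 more months)
Total: 182 days

182


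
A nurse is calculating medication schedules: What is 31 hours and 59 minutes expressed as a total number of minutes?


Hours: 31
Minutes: 59
Convert hours to minutes: 31 x 60 = 1860
Add remaining minutes: 1860 + 59 = 1919

1919


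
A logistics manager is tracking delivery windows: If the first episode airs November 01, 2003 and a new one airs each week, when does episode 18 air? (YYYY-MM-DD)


First occurrence: 2003-11-01 (occurrence 1)
Each occurrence is 7 days after the previous.
Occurrence 18 is 17 weeks after the first.
17 weeks = 119 days
2003-11-01 + 119 days = 2004-02-28

2004-02-28


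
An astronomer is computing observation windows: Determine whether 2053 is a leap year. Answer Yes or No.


Year: 2053
Divisible by 4? 2053 / 4 = 513.25 -> No
Not divisible by 4, so NOT a leap year

No


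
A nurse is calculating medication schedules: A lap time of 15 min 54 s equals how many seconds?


Minutes: 15
Seconds: 54
Convert minutes to seconds: 15 x 60 = 900
Add remaining seconds: 900 + 54 = 954

954


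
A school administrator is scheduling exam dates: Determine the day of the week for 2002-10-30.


Date: 2002-10-30
January 1, 2002 is a Tuesday
Day of year: 303
Offset from Jan 1: 302 days
302 mod 7 = 1
Result: Wednesday

Wednesday


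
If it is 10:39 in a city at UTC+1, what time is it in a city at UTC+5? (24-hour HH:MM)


Local time: 10:39 at UTC+1 (offset 1h)
Target zone: UTC+5 (offset 5h)
Difference: 5 - (1) = 4 hours
Calculation: 10 + (4) = 14
Result: 14:39

14:39


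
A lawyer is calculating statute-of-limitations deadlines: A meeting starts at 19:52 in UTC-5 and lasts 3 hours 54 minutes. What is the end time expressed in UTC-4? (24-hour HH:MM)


Start: 19:52 in UTC-5
Step 1 - add duration:
  minutes: 52 + 54 = 106 (carry 1h)
  hours: 19 + 3 + 1 = 23
  end in UTC-5: 23:46
Step 2 - convert UTC-5 -> UTC-4:
  offset difference: -4 - (-5) = 1 hours
  23 + (1) = 24 -> mod 24 = 0
Result: 00:46 in UTC-4

00:46


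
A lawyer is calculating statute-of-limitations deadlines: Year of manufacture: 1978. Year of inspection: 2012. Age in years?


Birth year: 1978
Current year: 2012
Age = current year - birth year
Age = 2012 - 1978 = 34

34


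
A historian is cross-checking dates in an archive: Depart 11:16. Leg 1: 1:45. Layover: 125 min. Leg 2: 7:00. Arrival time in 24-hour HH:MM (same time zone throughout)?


Depart: 11:16
Leg 1: +105 min -> 13:01
Layover: +125 min -> 15:06
Leg 2: +420 min -> 22:06
Total travel: 650 minutes = 10h 50m
Arrival: 22:06

22:06


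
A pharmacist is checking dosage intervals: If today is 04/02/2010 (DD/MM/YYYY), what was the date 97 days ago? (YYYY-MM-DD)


Start: 2010-02-04
Subtracting 97 days
Days already passed in February: 4
After going back through February: 93 more days to subtract
January 2010: 31 days, 62 remaining
December 2009: 31 days, 31 remaining
November 2009: 30 days, 1 remaining
October 2009 has 31 days, need 1
Result: 2009-10-30

2009-10-30


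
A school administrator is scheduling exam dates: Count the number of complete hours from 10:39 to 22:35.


Start: 10:39
End: 22:35
Hour difference: 22 - 10 = 12 hours
Minute difference: 35 - 39 = -4 minutes
Total minutes: 716
Complete hours: 716 / 60 = 11 (remainder 56)

11


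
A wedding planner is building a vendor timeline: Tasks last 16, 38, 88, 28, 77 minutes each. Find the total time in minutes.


Durations: 16, 38, 88, 28, 77
Running sum: 16
+ 38 = 54
+ 88 = 142
+ 28 = 170
+ 77 = 247
Total duration: 247 minutes
That is 4 hours and 7 minutes

247


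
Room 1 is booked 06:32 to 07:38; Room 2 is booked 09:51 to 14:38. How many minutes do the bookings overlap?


Interval A: [392, 458] minutes from midnight
Interval B: [591, 878] minutes from midnight
Overlap start = max(392, 591) = 591
Overlap end = min(458, 878) = 458
End <= start, so the intervals do not overlap: 0 minutes

0


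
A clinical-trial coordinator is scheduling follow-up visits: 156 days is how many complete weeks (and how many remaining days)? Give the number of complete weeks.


Total days: 156
Days per week: 7
Division: 156 / 7 = 22 remainder 2
Complete weeks: 22
Remaining days: 2

22


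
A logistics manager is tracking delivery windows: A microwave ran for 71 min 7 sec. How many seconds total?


Minutes: 71
Extra seconds: 7
Seconds per minute: 60
Minutes to seconds: 71 x 60 = 4260
Total: 4260 + 7 = 4267

4267


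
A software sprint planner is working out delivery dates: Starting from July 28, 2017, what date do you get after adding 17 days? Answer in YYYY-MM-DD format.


Start: 2017-07-28
Adding 17 days
Days remaining in July: 3
After July: 14 days still to add
August 2017 has 31 days, need 14
Result: 2017-08-14

2017-08-14


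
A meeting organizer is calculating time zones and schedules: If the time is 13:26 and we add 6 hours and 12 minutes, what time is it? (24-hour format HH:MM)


Start time: 13:26
Adding: 6 hours 12 minutes
Minutes: 26 + 12 = 38
Hours: 13 + 6 + 0 = 19
Result: 19:38

19:38


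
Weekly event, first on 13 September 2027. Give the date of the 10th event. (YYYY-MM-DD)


First occurrence: 2027-09-13 (occurrence 1)
Each occurrence is 7 days after the previous.
Occurrence 10 is 9 weeks after the first.
9 weeks = 63 days
2027-09-13 + 63 days = 2027-11-15

2027-11-15


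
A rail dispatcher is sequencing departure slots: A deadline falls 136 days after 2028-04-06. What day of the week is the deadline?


Start: 2028-04-06 (Thursday)
Step 1 - find target date: add 136 days
  2028-04-06 + 136 days = 2028-08-20
Step 2 - day of week:
  136 mod 7 = 3
  Thursday + 3 days -> Sunday
Result: Sunday (2028-08-20)

Sunday


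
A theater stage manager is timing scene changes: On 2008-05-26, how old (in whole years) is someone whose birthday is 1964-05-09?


Birth: 1964-05-09
Reference: 2008-05-26
Year difference: 2008 - 1964 = 44
Has birthday (05-09) occurred by 05-26? Yes
Age in full years: 44

44


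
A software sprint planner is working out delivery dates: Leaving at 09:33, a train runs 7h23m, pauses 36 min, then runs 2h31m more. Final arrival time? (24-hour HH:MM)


Depart: 09:33
Leg 1: +443 min -> 16:56
Layover: +36 min -> 17:32
Leg 2: +151 min -> 20:03
Total travel: 630 minutes = 10h 30m
Arrival: 20:03

20:03


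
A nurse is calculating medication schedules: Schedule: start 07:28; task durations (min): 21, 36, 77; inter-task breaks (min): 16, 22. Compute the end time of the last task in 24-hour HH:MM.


Start: 07:28 = 448 min from midnight
  after task 1 (21 min): 07:49
  after break (16 min): 08:05
  after task 2 (36 min): 08:41
  after break (22 min): 09:03
  after task 3 (77 min): 10:20
Total elapsed: 172 minutes
End time: 10:20

10:20


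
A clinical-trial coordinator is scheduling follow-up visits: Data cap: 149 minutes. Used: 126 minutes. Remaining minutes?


Total budget: 149 minutes
Time used: 126 minutes
Remaining: 149 - 126 = 23 minutes
Percent used: 84.6%
Percent remaining: 15.4%

23


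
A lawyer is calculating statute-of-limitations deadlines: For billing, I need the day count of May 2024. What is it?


Month: May
Year: 2024
May is a 31-day month
Total: 31 days

31


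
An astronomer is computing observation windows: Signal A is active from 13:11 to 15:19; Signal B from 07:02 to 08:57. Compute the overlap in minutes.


Interval A: [791, 919] minutes from midnight
Interval B: [422, 537] minutes from midnight
Overlap start = max(791, 422) = 791
Overlap end = min(919, 537) = 537
End <= start, so the intervals do not overlap: 0 minutes

0


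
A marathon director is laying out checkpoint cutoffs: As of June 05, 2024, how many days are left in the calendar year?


Start: June 05, 2024
End: December 31, 2024
Days left in June: 25
July: 31
August: 31
September: 30
October: 31
... plus remaining months
Sum of remaining months: 184
Total: 25 + 184 = 209

209


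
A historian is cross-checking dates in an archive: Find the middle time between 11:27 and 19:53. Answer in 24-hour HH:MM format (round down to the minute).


Start time: 11:27 = 687 minutes from midnight
End time: 19:53 = 1193 minutes from midnight
Sum: 687 + 1193 = 1880
Midpoint: 1880 / 2 = 940 minutes
Convert: 940 / 60 = 15 hours, 40 minutes
Result: 15:40

15:40


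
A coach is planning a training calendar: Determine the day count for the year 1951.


Year: 1951
Check leap year rules:
Divisible by 4? No
1951 is not a leap year
Days: 365

365


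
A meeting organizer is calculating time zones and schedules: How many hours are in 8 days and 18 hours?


Days: 8
Extra hours: 18
Hours per day: 24
Days to hours: 8 x 24 = 192
Total: 192 + 18 = 210

210


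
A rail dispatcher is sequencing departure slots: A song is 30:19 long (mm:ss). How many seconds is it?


Minutes: 30
Extra seconds: 19
Seconds per minute: 60
Minutes to seconds: 30 x 60 = 1800
Total: 1800 + 19 = 1819

1819


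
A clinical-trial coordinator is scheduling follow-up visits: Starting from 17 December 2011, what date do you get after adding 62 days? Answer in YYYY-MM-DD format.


Start: 2011-12-17
Adding 62 days
Days remaining in December: 14
After December: 48 days still to add
January 2012: 31 days, 17 remaining
February 2012 has 29 days, need 17
Result: 2012-02-17

2012-02-17


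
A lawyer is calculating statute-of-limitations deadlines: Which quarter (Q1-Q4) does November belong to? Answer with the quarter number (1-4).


Month: November (month 11)
Q1: January-March (months 1-3)
Q2: April-June (months 4-6)
Q3: July-September (months 7-9)
Q4: October-December (months 10-12)
Month 11 falls in Q4

4


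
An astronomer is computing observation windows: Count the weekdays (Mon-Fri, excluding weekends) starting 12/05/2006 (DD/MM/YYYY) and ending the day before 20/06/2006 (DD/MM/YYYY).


Start: 2006-05-12 (Friday)
End (exclusive): 2006-06-20 (Tuesday)
Total calendar days: 39
Full weeks: 39 // 7 = 5 -> 25 weekdays
Remaining 4 days starting on Friday:
  Fri(w), Sat(-), Sun(-), Mon(w) -> 2 weekdays
Total business days: 25 + 2 = 27

27


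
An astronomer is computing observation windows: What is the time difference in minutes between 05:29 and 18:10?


Start time: 05:29 = 329 minutes from midnight
End time: 18:10 = 1090 minutes from midnight
Difference: 1090 - 329 = 761 minutes
That is 12 hours and 41 minutes

761


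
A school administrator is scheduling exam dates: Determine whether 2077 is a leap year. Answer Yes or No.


Year: 2077
Divisible by 4? 2077 / 4 = 519.25 -> No
Not divisible by 4, so NOT a leap year

No


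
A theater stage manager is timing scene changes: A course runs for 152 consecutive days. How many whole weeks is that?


Total days: 152
Days per week: 7
Division: 152 / 7 = 21 remainder 5
Complete weeks: 21
Remaining days: 5

21


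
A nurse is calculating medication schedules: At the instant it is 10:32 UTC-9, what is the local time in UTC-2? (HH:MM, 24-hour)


Local time: 10:32 at UTC-9 (offset -9h)
Target zone: UTC-2 (offset -2h)
Difference: -2 - (-9) = 7 hours
Calculation: 10 + (7) = 17
Result: 17:32

17:32


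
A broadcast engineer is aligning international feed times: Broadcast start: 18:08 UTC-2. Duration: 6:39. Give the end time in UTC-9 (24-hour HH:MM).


Start: 18:08 in UTC-2
Step 1 - add duration:
  minutes: 8 + 39 = 47
  hours: 18 + 6 + 0 = 24
  end in UTC-2: 00:47
Step 2 - convert UTC-2 -> UTC-9:
  offset difference: -9 - (-2) = -7 hours
  0 + (-7) = -7 -> mod 24 = 17
Result: 17:47 in UTC-9

17:47


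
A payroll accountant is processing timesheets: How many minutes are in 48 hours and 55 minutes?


Hours: 48
Extra minutes: 55
Minutes per hour: 60
Hours to minutes: 48 x 60 = 2880
Total: 2880 + 55 = 2935

2935


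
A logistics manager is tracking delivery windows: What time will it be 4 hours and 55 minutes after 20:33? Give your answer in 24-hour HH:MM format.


Start time: 20:33
Adding: 4 hours 55 minutes
Minutes: 33 + 55 = 88
Minute overflow: 88 >= 60, so carry 1 hour, minutes = 28
Hours: 20 + 4 + 1 = 25
Hour wraparound: 25 mod 24 = 1
Result: 01:28

01:28


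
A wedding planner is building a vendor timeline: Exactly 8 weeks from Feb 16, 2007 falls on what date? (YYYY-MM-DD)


Start: 2007-02-16
Weeks to add: 8
Convert to days: 8 x 7 = 56 days
Add 56 days to 2007-02-16
Result: 2007-04-13

2007-04-13


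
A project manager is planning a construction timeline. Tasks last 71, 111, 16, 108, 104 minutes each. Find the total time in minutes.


Durations: 71, 111, 16, 108, 104
Running sum: 71
+ 111 = 182
+ 16 = 198
+ 108 = 306
+ 104 = 410
Total duration: 410 minutes
That is 6 hours and 50 minutes

410


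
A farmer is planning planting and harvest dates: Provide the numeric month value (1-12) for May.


Calendar month order:
4. April
5. May <--
6. June
May is month number 5

5


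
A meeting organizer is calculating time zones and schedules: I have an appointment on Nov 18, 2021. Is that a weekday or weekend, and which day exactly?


Date: 2021-11-18
January 1, 2021 is a Friday
Day of year: 322
Offset from Jan 1: 321 days
321 mod 7 = 6
Result: Thursday

Thursday


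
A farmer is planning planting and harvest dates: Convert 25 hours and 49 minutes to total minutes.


Hours: 25
Minutes: 49
Convert hours to minutes: 25 x 60 = 1500
Add remaining minutes: 1500 + 49 = 1549

1549


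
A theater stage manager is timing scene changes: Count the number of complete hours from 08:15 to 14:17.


Start: 08:15
End: 14:17
Hour difference: 14 - 8 = 6 hours
Minute difference: 17 - 15 = 2 minutes
Total minutes: 362
Complete hours: 362 / 60 = 6 (remainder 2)

6


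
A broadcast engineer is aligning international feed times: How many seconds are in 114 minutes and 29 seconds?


Minutes: 114
Seconds: 29
Convert minutes to seconds: 114 x 60 = 6840
Add remaining seconds: 6840 + 29 = 6869

6869


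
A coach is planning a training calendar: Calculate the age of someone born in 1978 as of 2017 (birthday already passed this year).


Birth year: 1978
Current year: 2017
Age = current year - birth year
Age = 2017 - 1978 = 39

39


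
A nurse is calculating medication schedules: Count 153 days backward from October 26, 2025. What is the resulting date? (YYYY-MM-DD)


Start: 2025-10-26
Subtracting 153 days
Days already passed in October: 26
After going back through October: 127 more days to subtract
September 2025: 30 days, 97 remaining
August 2025: 31 days, 66 remaining
July 2025: 31 days, 35 remaining
June 2025: 30 days, 5 remaining
Result: 2025-05-26

2025-05-26


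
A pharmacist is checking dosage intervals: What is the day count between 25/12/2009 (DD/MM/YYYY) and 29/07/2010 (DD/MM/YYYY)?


Start date: 2009-12-25
End date: 2010-07-29
Dec 2009: +7 days
Jan 2010: +31 days
Feb 2010: +28 days
... (5 more months)
Total: 216 days

216


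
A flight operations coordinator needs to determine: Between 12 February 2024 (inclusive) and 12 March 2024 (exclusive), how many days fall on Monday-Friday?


Start: 2024-02-12 (Monday)
End (exclusive): 2024-03-12 (Tuesday)
Total calendar days: 29
Full weeks: 29 // 7 = 4 -> 20 weekdays
Remaining 1 days starting on Monday:
  Mon(w) -> 1 weekdays
Total business days: 20 + 1 = 21

21


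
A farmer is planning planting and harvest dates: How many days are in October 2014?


Month: October
Year: 2014
October is a 31-day month
Total: 31 days

31


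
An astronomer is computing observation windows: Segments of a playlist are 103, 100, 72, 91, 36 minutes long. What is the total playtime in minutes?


Durations: 103, 100, 72, 91, 36
Running sum: 103
+ 100 = 203
+ 72 = 275
+ 91 = 366
+ 36 = 402
Total duration: 402 minutes
That is 6 hours and 42 minutes

402


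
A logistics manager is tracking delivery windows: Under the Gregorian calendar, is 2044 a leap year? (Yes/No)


Year: 2044
Divisible by 4? 2044 / 4 = 511.0 -> Yes
Divisible by 100? 2044 / 100 = 20.44 -> No
Divisible by 4 but not 100, so it IS a leap year

Yes


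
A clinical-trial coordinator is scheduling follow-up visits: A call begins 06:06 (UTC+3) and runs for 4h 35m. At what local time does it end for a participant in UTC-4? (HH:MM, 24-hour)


Start: 06:06 in UTC+3
Step 1 - add duration:
  minutes: 6 + 35 = 41
  hours: 6 + 4 + 0 = 10
  end in UTC+3: 10:41
Step 2 - convert UTC+3 -> UTC-4:
  offset difference: -4 - (3) = -7 hours
  10 + (-7) = 3 -> mod 24 = 3
Result: 03:41 in UTC-4

03:41


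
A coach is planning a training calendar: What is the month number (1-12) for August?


Calendar month order:
7. July
8. August <--
9. September
August is month number 8

8


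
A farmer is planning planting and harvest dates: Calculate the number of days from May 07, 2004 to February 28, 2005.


Start date: 2004-05-07
End date: 2005-02-28
May 2004: +25 days
Jun 2004: +30 days
Jul 2004: +31 days
... (7 more months)
Total: 297 days

297


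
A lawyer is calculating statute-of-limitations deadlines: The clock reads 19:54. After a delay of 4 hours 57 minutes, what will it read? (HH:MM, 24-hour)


Start time: 19:54
Adding: 4 hours 57 minutes
Minutes: 54 + 57 = 111
Minute overflow: 111 >= 60, so carry 1 hour, minutes = 51
Hours: 19 + 4 + 1 = 24
Hour wraparound: 24 mod 24 = 0
Result: 00:51

00:51


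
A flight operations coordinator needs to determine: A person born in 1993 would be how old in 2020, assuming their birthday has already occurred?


Birth year: 1993
Current year: 2020
Age = current year - birth year
Age = 2020 - 1993 = 27

27


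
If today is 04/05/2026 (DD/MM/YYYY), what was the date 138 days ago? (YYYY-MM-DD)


Start: 2026-05-04
Subtracting 138 days
Days already passed in May: 4
After going back through May: 134 more days to subtract
April 2026: 30 days, 104 remaining
March 2026: 31 days, 73 remaining
February 2026: 28 days, 45 remaining
January 2026: 31 days, 14 remaining
Result: 2025-12-17

2025-12-17


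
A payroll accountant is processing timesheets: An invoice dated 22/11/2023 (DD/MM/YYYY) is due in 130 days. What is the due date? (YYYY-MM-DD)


Start: 2023-11-22
Adding 130 days
Days remaining in November: 8
After November: 122 days still to add
December 2023: 31 days, 91 remaining
January 2024: 31 days, 60 remaining
February 2024: 29 days, 31 remaining
March 2024 has 31 days, need 31
Result: 2024-03-31

2024-03-31


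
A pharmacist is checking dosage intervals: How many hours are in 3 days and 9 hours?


Days: 3
Extra hours: 9
Hours per day: 24
Days to hours: 3 x 24 = 72
Total: 72 + 9 = 81

81


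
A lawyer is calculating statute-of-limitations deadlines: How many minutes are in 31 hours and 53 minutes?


Hours: 31
Extra minutes: 53
Minutes per hour: 60
Hours to minutes: 31 x 60 = 1860
Total: 1860 + 53 = 1913

1913


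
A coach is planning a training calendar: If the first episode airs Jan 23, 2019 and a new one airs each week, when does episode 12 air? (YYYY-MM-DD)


First occurrence: 2019-01-23 (occurrence 1)
Each occurrence is 7 days after the previous.
Occurrence 12 is 11 weeks after the first.
11 weeks = 77 days
2019-01-23 + 77 days = 2019-04-10

2019-04-10


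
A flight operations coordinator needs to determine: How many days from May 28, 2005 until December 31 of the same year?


Start: May 28, 2005
End: December 31, 2005
Days left in May: 3
June: 30
July: 31
August: 31
September: 30
... plus remaining months
Sum of remaining months: 214
Total: 3 + 214 = 217

217


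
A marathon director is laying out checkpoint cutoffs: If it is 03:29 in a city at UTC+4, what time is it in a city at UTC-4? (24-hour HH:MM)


Local time: 03:29 at UTC+4 (offset 4h)
Target zone: UTC-4 (offset -4h)
Difference: -4 - (4) = -8 hours
Calculation: 3 + (-8) = -5
Wraparound: (-5) mod 24 = 19
Result: 19:29

19:29


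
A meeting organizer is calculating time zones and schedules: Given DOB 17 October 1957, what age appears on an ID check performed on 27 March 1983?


Birth: 1957-10-17
Reference: 1983-03-27
Year difference: 1983 - 1957 = 26
Has birthday (10-17) occurred by 03-27? No
Birthday not yet reached this year -> subtract 1
Age in full years: 25

25


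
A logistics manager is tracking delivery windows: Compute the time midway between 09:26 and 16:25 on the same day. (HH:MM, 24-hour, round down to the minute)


Start time: 09:26 = 566 minutes from midnight
End time: 16:25 = 985 minutes from midnight
Sum: 566 + 985 = 1551
Midpoint: 1551 / 2 = 775 minutes
Convert: 775 / 60 = 12 hours, 55 minutes
Result: 12:55

12:55


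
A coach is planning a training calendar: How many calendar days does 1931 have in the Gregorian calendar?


Year: 1931
Check leap year rules:
Divisible by 4? No
1931 is not a leap year
Days: 365

365


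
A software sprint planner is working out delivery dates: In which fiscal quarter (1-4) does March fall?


Month: March (month 3)
Q1: January-March (months 1-3)
Q2: April-June (months 4-6)
Q3: July-September (months 7-9)
Q4: October-December (months 10-12)
Month 3 falls in Q1

1


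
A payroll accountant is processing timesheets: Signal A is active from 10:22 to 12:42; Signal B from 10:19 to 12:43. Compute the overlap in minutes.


Interval A: [622, 762] minutes from midnight
Interval B: [619, 763] minutes from midnight
Overlap start = max(622, 619) = 622
Overlap end = min(762, 763) = 762
Overlap = 762 - 622 = 140 minutes

140


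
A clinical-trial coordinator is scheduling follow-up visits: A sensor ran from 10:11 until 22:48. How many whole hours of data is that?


Start: 10:11
End: 22:48
Hour difference: 22 - 10 = 12 hours
Minute difference: 48 - 11 = 37 minutes
Total minutes: 757
Complete hours: 757 / 60 = 12 (remainder 37)

12


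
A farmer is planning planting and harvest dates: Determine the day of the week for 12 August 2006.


Date: 2006-08-12
January 1, 2006 is a Sunday
Day of year: 224
Offset from Jan 1: 223 days
223 mod 7 = 6
Result: Saturday

Saturday


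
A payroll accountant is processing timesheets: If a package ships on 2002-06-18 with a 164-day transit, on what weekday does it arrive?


Start: 2002-06-18 (Tuesday)
Step 1 - find target date: add 164 days
  2002-06-18 + 164 days = 2002-11-29
Step 2 - day of week:
  164 mod 7 = 3
  Tuesday + 3 days -> Friday
Result: Friday (2002-11-29)

Friday


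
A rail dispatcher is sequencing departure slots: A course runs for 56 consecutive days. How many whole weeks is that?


Total days: 56
Days per week: 7
Division: 56 / 7 = 8 remainder 0
Complete weeks: 8
Remaining days: 0

8


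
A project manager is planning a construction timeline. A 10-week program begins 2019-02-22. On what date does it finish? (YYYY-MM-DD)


Start: 2019-02-22
Weeks to add: 10
Convert to days: 10 x 7 = 70 days
Add 70 days to 2019-02-22
Result: 2019-05-03

2019-05-03


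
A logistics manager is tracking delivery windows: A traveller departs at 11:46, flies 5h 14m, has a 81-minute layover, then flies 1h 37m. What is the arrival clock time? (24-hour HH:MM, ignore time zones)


Depart: 11:46
Leg 1: +314 min -> 17:00
Layover: +81 min -> 18:21
Leg 2: +97 min -> 19:58
Total travel: 492 minutes = 8h 12m
Arrival: 19:58

19:58


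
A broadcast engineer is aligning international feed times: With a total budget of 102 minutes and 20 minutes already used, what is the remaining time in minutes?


Total budget: 102 minutes
Time used: 20 minutes
Remaining: 102 - 20 = 82 minutes
Percent used: 19.6%
Percent remaining: 80.4%

82


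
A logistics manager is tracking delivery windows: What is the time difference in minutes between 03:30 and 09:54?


Start time: 03:30 = 210 minutes from midnight
End time: 09:54 = 594 minutes from midnight
Difference: 594 - 210 = 384 minutes
That is 6 hours and 24 minutes

384


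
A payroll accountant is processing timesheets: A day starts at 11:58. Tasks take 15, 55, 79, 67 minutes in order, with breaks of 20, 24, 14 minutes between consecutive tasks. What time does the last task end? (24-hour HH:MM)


Start: 11:58 = 718 min from midnight
  after task 1 (15 min): 12:13
  after break (20 min): 12:33
  after task 2 (55 min): 13:28
  after break (24 min): 13:52
  after task 3 (79 min): 15:11
  after break (14 min): 15:25
  after task 4 (67 min): 16:32
Total elapsed: 274 minutes
End time: 16:32

16:32


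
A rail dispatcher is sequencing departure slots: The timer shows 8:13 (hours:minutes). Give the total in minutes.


Hours: 8
Minutes: 13
Convert hours to minutes: 8 x 60 = 480
Add remaining minutes: 480 + 13 = 493

493


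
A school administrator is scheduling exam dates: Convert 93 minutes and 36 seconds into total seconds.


Minutes: 93
Seconds: 36
Convert minutes to seconds: 93 x 60 = 5580
Add remaining seconds: 5580 + 36 = 5616

5616


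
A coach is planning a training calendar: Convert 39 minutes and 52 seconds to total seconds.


Minutes: 39
Extra seconds: 52
Seconds per minute: 60
Minutes to seconds: 39 x 60 = 2340
Total: 2340 + 52 = 2392

2392


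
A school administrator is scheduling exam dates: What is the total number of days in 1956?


Year: 1956
Check leap year rules:
Divisible by 4? Yes
Divisible by 100? No
1956 is a leap year
Days: 366

366


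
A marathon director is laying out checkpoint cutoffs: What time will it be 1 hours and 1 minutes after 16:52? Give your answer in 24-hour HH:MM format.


Start time: 16:52
Adding: 1 hours 1 minutes
Minutes: 52 + 1 = 53
Hours: 16 + 1 + 0 = 17
Result: 17:53

17:53
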